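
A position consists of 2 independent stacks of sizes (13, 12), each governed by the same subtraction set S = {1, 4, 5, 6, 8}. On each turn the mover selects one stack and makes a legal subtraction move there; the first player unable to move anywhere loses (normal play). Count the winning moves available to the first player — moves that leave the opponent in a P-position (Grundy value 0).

3

All stacks use S = {1, 4, 5, 6, 8}:
n :  0  1  2  3  4  5  6  7  8  9 10 11 12 13
G :  0  1  0  1  2  3  2  3  4  0  1  0  1  2
Stack A: G(13) = 2.
Stack B: G(12) = 1.
Combined Grundy value = 2 ⊕ 1 = 3.
A winning move leaves total XOR = 0, i.e. changes one component's Grundy value g to g ⊕ X where X is the current total.
Stack A: need g' = 2⊕3 = 1. Options: 13−1→G=1, 13−4→G=0, 13−5→G=4, 13−6→G=3, 13−8→G=3. Hits: 1.
Stack B: need g' = 1⊕3 = 2. Options: 12−1→G=0, 12−4→G=4, 12−5→G=3, 12−6→G=2, 12−8→G=2. Hits: 2.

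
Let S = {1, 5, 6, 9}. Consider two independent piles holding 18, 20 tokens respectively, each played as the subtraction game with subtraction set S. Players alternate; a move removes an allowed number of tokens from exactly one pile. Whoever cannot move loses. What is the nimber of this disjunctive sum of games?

0

All piles use S = {1, 5, 6, 9}:
n :  0  1  2  3  4  5  6  7  8  9 10 11 12 13 14 15 16 17 18 19 20
G :  0  1  0  1  0  1  2  3  2  3  2  3  0  1  0  1  0  1  2  3  2
Pile A: G(18) = 2.
Pile B: G(20) = 2.
Combined Grundy value = 2 ⊕ 2 = 0.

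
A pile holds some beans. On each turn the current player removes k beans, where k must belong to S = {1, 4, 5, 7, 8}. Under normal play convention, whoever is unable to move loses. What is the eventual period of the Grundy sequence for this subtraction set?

11

n :  0  1  2  3  4  5  6  7  8  9 10 11 12 13 14 15 16 17 18 19 20 21 22 23
G :  0  1  0  1  2  3  2  3  4  5  4  0  1  0  1  2  3  2  3  4  5  4  0  1
G(n+11) = G(n) holds for n = 0,…,7 (a full window of length max(S) = 8), so the sequence is purely periodic with period 11.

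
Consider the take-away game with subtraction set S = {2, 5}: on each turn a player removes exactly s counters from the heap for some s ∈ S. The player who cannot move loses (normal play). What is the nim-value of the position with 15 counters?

0

G(0) = 0
G(1) = mex{} = 0
G(2) = mex{0} = 1
G(3) = mex{0} = 1
G(4) = mex{1} = 0
G(5) = mex{1,0} = 2
G(6) = mex{0,0} = 1
G(7) = mex{2,1} = 0
G(8) = mex{1,1} = 0
G(9) = mex{0,0} = 1
G(10) = mex{0,2} = 1
G(11) = mex{1,1} = 0
G(12) = mex{1,0} = 2
G(13) = mex{0,0} = 1
G(14) = mex{2,1} = 0
G(15) = mex{1,1} = 0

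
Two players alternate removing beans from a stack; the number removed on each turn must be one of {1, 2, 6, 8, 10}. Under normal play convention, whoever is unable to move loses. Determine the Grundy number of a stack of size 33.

1

n :  0  1  2  3  4  5  6  7  8  9 10 11 12 13 14 15 16 17 18 19 20 21 22 23 24 25 26 27 28 29 30 31 32 33
G :  0  1  2  0  1  2  3  0  1  2  3  4  0  1  2  3  0  1  2  0  1  2  3  0  1  2  3  4  0  1  2  3  0  1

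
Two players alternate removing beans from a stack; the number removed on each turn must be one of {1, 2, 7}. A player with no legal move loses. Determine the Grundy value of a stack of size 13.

1

G(0) = 0
G(1) = mex{0} = 1
G(2) = mex{1,0} = 2
G(3) = mex{2,1} = 0
G(4) = mex{0,2} = 1
G(5) = mex{1,0} = 2
G(6) = mex{2,1} = 0
G(7) = mex{0,2,0} = 1
G(8) = mex{1,0,1} = 2
G(9) = mex{2,1,2} = 0
G(10) = mex{0,2,0} = 1
G(11) = mex{1,0,1} = 2
G(12) = mex{2,1,2} = 0
G(13) = mex{0,2,0} = 1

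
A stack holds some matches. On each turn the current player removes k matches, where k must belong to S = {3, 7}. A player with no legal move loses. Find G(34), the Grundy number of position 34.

1

G(0) = 0
G(1) = mex{} = 0
G(2) = mex{} = 0
G(3) = mex{0} = 1
G(4) = mex{0} = 1
G(5) = mex{0} = 1
G(6) = mex{1} = 0
G(7) = mex{1,0} = 2
G(8) = mex{1,0} = 2
G(9) = mex{0,0} = 1
G(10) = mex{2,1} = 0
G(11) = mex{2,1} = 0
G(12) = mex{1,1} = 0
G(13) = mex{0,0} = 1
G(14) = mex{0,2} = 1
G(15) = mex{0,2} = 1
G(16) = mex{1,1} = 0
G(17) = mex{1,0} = 2
G(18) = mex{1,0} = 2
G(19) = mex{0,0} = 1
G(20) = mex{2,1} = 0
G(21) = mex{2,1} = 0
G(22) = mex{1,1} = 0
G(23) = mex{0,0} = 1
G(24) = mex{0,2} = 1
G(25) = mex{0,2} = 1
G(26) = mex{1,1} = 0
G(27) = mex{1,0} = 2
G(28) = mex{1,0} = 2
G(29) = mex{0,0} = 1
G(30) = mex{2,1} = 0
G(31) = mex{2,1} = 0
G(32) = mex{1,1} = 0
G(33) = mex{0,0} = 1
G(34) = mex{0,2} = 1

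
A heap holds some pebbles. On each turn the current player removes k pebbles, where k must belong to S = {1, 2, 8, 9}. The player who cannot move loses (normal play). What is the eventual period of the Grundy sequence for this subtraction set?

n :  0  1  2  3  4  5  6  7  8  9 10 11 12 13 14 15 16 17 18 19 20 21
G :  0  1  2  0  1  2  0  1  2  3  0  1  2  0  1  2  0  1  2  3  0  1
G(n+10) = G(n) holds for n = 0,…,8 (a full window of length max(S) = 9), so the sequence is purely periodic with period 10.

10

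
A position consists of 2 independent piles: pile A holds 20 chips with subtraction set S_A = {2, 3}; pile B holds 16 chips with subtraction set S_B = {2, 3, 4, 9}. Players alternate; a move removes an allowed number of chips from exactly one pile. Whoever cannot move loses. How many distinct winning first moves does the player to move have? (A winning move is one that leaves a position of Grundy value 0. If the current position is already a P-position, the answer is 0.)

3

Pile A, S = {2, 3}:
G(0) = 0
G(1) = mex{} = 0
G(2) = mex{0} = 1
G(3) = mex{0,0} = 1
G(4) = mex{1,0} = 2
G(5) = mex{1,1} = 0
G(6) = mex{2,1} = 0
G(7) = mex{0,2} = 1
G(8) = mex{0,0} = 1
G(9) = mex{1,0} = 2
G(10) = mex{1,1} = 0
G(11) = mex{2,1} = 0
G(12) = mex{0,2} = 1
G(13) = mex{0,0} = 1
G(14) = mex{1,0} = 2
G(15) = mex{1,1} = 0
G(16) = mex{2,1} = 0
G(17) = mex{0,2} = 1
G(18) = mex{0,0} = 1
G(19) = mex{1,0} = 2
G(20) = mex{1,1} = 0
G_A(20) = 0.
Pile B, S = {2, 3, 4, 9}:
G(0) = 0
G(1) = mex{} = 0
G(2) = mex{0} = 1
G(3) = mex{0,0} = 1
G(4) = mex{1,0,0} = 2
G(5) = mex{1,1,0} = 2
G(6) = mex{2,1,1} = 0
G(7) = mex{2,2,1} = 0
G(8) = mex{0,2,2} = 1
G(9) = mex{0,0,2,0} = 1
G(10) = mex{1,0,0,0} = 2
G(11) = mex{1,1,0,1} = 2
G(12) = mex{2,1,1,1} = 0
G(13) = mex{2,2,1,2} = 0
G(14) = mex{0,2,2,2} = 1
G(15) = mex{0,0,2,0} = 1
G(16) = mex{1,0,0,0} = 2
G_B(16) = 2.
Combined Grundy value = 0 ⊕ 2 = 2.
A winning move leaves total XOR = 0, i.e. changes one component's Grundy value g to g ⊕ X where X is the current total.
Pile A: need g' = 0⊕2 = 2. Options: 20−2→G=1, 20−3→G=1. Hits: 0.
Pile B: need g' = 2⊕2 = 0. Options: 16−2→G=1, 16−3→G=0, 16−4→G=0, 16−9→G=0. Hits: 3.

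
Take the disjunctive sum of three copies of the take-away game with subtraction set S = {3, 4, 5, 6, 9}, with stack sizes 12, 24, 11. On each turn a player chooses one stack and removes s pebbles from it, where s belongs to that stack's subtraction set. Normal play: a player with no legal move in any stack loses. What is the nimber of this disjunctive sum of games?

3

All stacks use S = {3, 4, 5, 6, 9}:
n :  0  1  2  3  4  5  6  7  8  9 10 11 12 13 14 15 16 17 18 19 20 21 22 23 24
G :  0  0  0  1  1  1  2  2  2  3  3  3  0  0  0  1  1  1  2  2  2  3  3  3  0
Stack A: G(12) = 0.
Stack B: G(24) = 0.
Stack C: G(11) = 3.
Combined Grundy value = 0 ⊕ 0 ⊕ 3 = 3.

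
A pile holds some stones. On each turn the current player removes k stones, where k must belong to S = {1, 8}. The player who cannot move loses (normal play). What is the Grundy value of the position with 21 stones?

1

n :  0  1  2  3  4  5  6  7  8  9 10 11 12 13 14 15 16 17 18 19 20 21
G :  0  1  0  1  0  1  0  1  2  0  1  0  1  0  1  0  1  2  0  1  0  1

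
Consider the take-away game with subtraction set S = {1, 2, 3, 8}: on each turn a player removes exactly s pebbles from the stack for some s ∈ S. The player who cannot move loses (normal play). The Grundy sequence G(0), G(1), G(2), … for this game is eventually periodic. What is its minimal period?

9

G(0) = 0
G(1) = mex{0} = 1
G(2) = mex{1,0} = 2
G(3) = mex{2,1,0} = 3
G(4) = mex{3,2,1} = 0
G(5) = mex{0,3,2} = 1
G(6) = mex{1,0,3} = 2
G(7) = mex{2,1,0} = 3
G(8) = mex{3,2,1,0} = 4
G(9) = mex{4,3,2,1} = 0
G(10) = mex{0,4,3,2} = 1
G(11) = mex{1,0,4,3} = 2
G(12) = mex{2,1,0,0} = 3
G(13) = mex{3,2,1,1} = 0
G(14) = mex{0,3,2,2} = 1
G(15) = mex{1,0,3,3} = 2
G(16) = mex{2,1,0,4} = 3
G(17) = mex{3,2,1,0} = 4
G(18) = mex{4,3,2,1} = 0
G(19) = mex{0,4,3,2} = 1
G(n+9) = G(n) holds for n = 0,…,7 (a full window of length max(S) = 8), so the sequence is purely periodic with period 9.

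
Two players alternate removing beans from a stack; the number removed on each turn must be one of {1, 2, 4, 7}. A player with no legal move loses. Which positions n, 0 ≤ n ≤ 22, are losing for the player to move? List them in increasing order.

0, 3, 6, 9, 12, 15, 18, 21

G(0) = 0
G(1) = mex{0} = 1
G(2) = mex{1,0} = 2
G(3) = mex{2,1} = 0
G(4) = mex{0,2,0} = 1
G(5) = mex{1,0,1} = 2
G(6) = mex{2,1,2} = 0
G(7) = mex{0,2,0,0} = 1
G(8) = mex{1,0,1,1} = 2
G(9) = mex{2,1,2,2} = 0
G(10) = mex{0,2,0,0} = 1
G(11) = mex{1,0,1,1} = 2
G(12) = mex{2,1,2,2} = 0
G(13) = mex{0,2,0,0} = 1
G(14) = mex{1,0,1,1} = 2
G(15) = mex{2,1,2,2} = 0
G(16) = mex{0,2,0,0} = 1
G(17) = mex{1,0,1,1} = 2
G(18) = mex{2,1,2,2} = 0
G(19) = mex{0,2,0,0} = 1
G(20) = mex{1,0,1,1} = 2
G(21) = mex{2,1,2,2} = 0
G(22) = mex{0,2,0,0} = 1
P-positions are exactly the n with G(n) = 0.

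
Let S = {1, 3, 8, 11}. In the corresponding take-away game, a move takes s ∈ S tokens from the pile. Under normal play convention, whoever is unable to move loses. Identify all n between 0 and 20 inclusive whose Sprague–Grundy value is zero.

n :  0  1  2  3  4  5  6  7  8  9 10 11 12 13 14 15 16 17 18 19 20
G :  0  1  0  1  0  1  0  1  2  3  2  3  2  3  2  3  0  1  0  1  0
P-positions are exactly the n with G(n) = 0.

0, 2, 4, 6, 16, 18, 20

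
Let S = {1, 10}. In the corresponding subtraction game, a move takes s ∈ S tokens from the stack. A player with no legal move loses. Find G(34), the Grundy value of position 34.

n :  0  1  2  3  4  5  6  7  8  9 10 11 12 13 14 15 16 17 18 19 20 21 22 23 24 25 26 27 28 29 30 31 32 33 34
G :  0  1  0  1  0  1  0  1  0  1  2  0  1  0  1  0  1  0  1  0  1  2  0  1  0  1  0  1  0  1  0  1  2  0  1

1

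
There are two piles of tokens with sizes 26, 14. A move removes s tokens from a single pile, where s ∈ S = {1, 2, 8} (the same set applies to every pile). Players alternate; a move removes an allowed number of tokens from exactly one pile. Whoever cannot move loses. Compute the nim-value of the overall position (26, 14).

All piles use S = {1, 2, 8}:
n :  0  1  2  3  4  5  6  7  8  9 10 11 12 13 14 15 16 17 18 19 20 21 22 23 24 25 26
G :  0  1  2  0  1  2  0  1  2  0  1  2  0  1  2  0  1  2  0  1  2  0  1  2  0  1  2
Pile A: G(26) = 2.
Pile B: G(14) = 2.
Combined Grundy value = 2 ⊕ 2 = 0.

0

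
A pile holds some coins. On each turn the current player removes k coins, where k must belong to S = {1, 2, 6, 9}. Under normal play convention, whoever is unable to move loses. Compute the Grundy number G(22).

G(0) = 0
G(1) = mex{0} = 1
G(2) = mex{1,0} = 2
G(3) = mex{2,1} = 0
G(4) = mex{0,2} = 1
G(5) = mex{1,0} = 2
G(6) = mex{2,1,0} = 3
G(7) = mex{3,2,1} = 0
G(8) = mex{0,3,2} = 1
G(9) = mex{1,0,0,0} = 2
G(10) = mex{2,1,1,1} = 0
G(11) = mex{0,2,2,2} = 1
G(12) = mex{1,0,3,0} = 2
G(13) = mex{2,1,0,1} = 3
G(14) = mex{3,2,1,2} = 0
G(15) = mex{0,3,2,3} = 1
G(16) = mex{1,0,0,0} = 2
G(17) = mex{2,1,1,1} = 0
G(18) = mex{0,2,2,2} = 1
G(19) = mex{1,0,3,0} = 2
G(20) = mex{2,1,0,1} = 3
G(21) = mex{3,2,1,2} = 0
G(22) = mex{0,3,2,3} = 1

1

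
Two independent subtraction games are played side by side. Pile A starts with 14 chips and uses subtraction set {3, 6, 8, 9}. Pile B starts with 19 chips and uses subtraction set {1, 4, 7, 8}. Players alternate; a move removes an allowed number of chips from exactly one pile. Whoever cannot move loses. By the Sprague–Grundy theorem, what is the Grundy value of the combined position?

3

Pile A, S = {3, 6, 8, 9}:
n :  0  1  2  3  4  5  6  7  8  9 10 11 12 13 14
G :  0  0  0  1  1  1  2  2  2  3  3  3  0  0  0
G_A(14) = 0.
Pile B, S = {1, 4, 7, 8}:
n :  0  1  2  3  4  5  6  7  8  9 10 11 12 13 14 15 16 17 18 19
G :  0  1  0  1  2  0  1  2  3  2  3  0  1  3  0  1  0  1  2  3
G_B(19) = 3.
Combined Grundy value = 0 ⊕ 3 = 3.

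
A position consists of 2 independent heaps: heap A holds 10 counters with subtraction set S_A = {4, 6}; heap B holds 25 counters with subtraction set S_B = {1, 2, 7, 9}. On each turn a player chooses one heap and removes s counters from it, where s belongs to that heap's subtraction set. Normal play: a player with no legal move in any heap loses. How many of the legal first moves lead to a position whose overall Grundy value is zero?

0

Heap A, S = {4, 6}:
G(0) = 0
G(1) = mex{} = 0
G(2) = mex{} = 0
G(3) = mex{} = 0
G(4) = mex{0} = 1
G(5) = mex{0} = 1
G(6) = mex{0,0} = 1
G(7) = mex{0,0} = 1
G(8) = mex{1,0} = 2
G(9) = mex{1,0} = 2
G(10) = mex{1,1} = 0
G_A(10) = 0.
Heap B, S = {1, 2, 7, 9}:
G(0) = 0
G(1) = mex{0} = 1
G(2) = mex{1,0} = 2
G(3) = mex{2,1} = 0
G(4) = mex{0,2} = 1
G(5) = mex{1,0} = 2
G(6) = mex{2,1} = 0
G(7) = mex{0,2,0} = 1
G(8) = mex{1,0,1} = 2
G(9) = mex{2,1,2,0} = 3
G(10) = mex{3,2,0,1} = 4
G(11) = mex{4,3,1,2} = 0
G(12) = mex{0,4,2,0} = 1
G(13) = mex{1,0,0,1} = 2
G(14) = mex{2,1,1,2} = 0
G(15) = mex{0,2,2,0} = 1
G(16) = mex{1,0,3,1} = 2
G(17) = mex{2,1,4,2} = 0
G(18) = mex{0,2,0,3} = 1
G(19) = mex{1,0,1,4} = 2
G(20) = mex{2,1,2,0} = 3
G(21) = mex{3,2,0,1} = 4
G(22) = mex{4,3,1,2} = 0
G(23) = mex{0,4,2,0} = 1
G(24) = mex{1,0,0,1} = 2
G(25) = mex{2,1,1,2} = 0
G_B(25) = 0.
Combined Grundy value = 0 ⊕ 0 = 0.
A winning move leaves total XOR = 0, i.e. changes one component's Grundy value g to g ⊕ X where X is the current total.
Heap A: target g' = 0⊕0 = 0, but every legal move changes the Grundy value (mex property), so 0 moves.
Heap B: target g' = 0⊕0 = 0, but every legal move changes the Grundy value (mex property), so 0 moves.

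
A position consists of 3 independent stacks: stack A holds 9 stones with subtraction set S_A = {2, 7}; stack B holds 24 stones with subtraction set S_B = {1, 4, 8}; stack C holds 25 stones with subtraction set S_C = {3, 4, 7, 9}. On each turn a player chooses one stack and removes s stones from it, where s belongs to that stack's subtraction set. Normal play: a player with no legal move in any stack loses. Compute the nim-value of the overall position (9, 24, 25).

Stack A, S = {2, 7}:
G(0) = 0
G(1) = mex{} = 0
G(2) = mex{0} = 1
G(3) = mex{0} = 1
G(4) = mex{1} = 0
G(5) = mex{1} = 0
G(6) = mex{0} = 1
G(7) = mex{0,0} = 1
G(8) = mex{1,0} = 2
G(9) = mex{1,1} = 0
G_A(9) = 0.
Stack B, S = {1, 4, 8}:
G(0) = 0
G(1) = mex{0} = 1
G(2) = mex{1} = 0
G(3) = mex{0} = 1
G(4) = mex{1,0} = 2
G(5) = mex{2,1} = 0
G(6) = mex{0,0} = 1
G(7) = mex{1,1} = 0
G(8) = mex{0,2,0} = 1
G(9) = mex{1,0,1} = 2
G(10) = mex{2,1,0} = 3
G(11) = mex{3,0,1} = 2
G(12) = mex{2,1,2} = 0
G(13) = mex{0,2,0} = 1
G(14) = mex{1,3,1} = 0
G(15) = mex{0,2,0} = 1
G(16) = mex{1,0,1} = 2
G(17) = mex{2,1,2} = 0
G(18) = mex{0,0,3} = 1
G(19) = mex{1,1,2} = 0
G(20) = mex{0,2,0} = 1
G(21) = mex{1,0,1} = 2
G(22) = mex{2,1,0} = 3
G(23) = mex{3,0,1} = 2
G(24) = mex{2,1,2} = 0
G_B(24) = 0.
Stack C, S = {3, 4, 7, 9}:
n :  0  1  2  3  4  5  6  7  8  9 10 11 12 13 14 15 16 17 18 19 20 21 22 23 24 25
G :  0  0  0  1  1  1  2  2  2  3  3  3  0  0  0  1  1  1  2  2  2  3  3  3  0  0
G_C(25) = 0.
Combined Grundy value = 0 ⊕ 0 ⊕ 0 = 0.

0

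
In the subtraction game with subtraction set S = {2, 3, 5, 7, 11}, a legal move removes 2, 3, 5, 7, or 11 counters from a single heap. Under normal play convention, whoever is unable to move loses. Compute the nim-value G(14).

n :  0  1  2  3  4  5  6  7  8  9 10 11 12 13 14
G :  0  0  1  1  2  2  3  3  4  0  0  1  1  2  2

2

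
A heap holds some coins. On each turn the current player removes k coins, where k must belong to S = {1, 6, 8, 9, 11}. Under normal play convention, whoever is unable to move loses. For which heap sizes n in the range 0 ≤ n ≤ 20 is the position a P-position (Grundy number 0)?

G(0) = 0
G(1) = mex{0} = 1
G(2) = mex{1} = 0
G(3) = mex{0} = 1
G(4) = mex{1} = 0
G(5) = mex{0} = 1
G(6) = mex{1,0} = 2
G(7) = mex{2,1} = 0
G(8) = mex{0,0,0} = 1
G(9) = mex{1,1,1,0} = 2
G(10) = mex{2,0,0,1} = 3
G(11) = mex{3,1,1,0,0} = 2
G(12) = mex{2,2,0,1,1} = 3
G(13) = mex{3,0,1,0,0} = 2
G(14) = mex{2,1,2,1,1} = 0
G(15) = mex{0,2,0,2,0} = 1
G(16) = mex{1,3,1,0,1} = 2
G(17) = mex{2,2,2,1,2} = 0
G(18) = mex{0,3,3,2,0} = 1
G(19) = mex{1,2,2,3,1} = 0
G(20) = mex{0,0,3,2,2} = 1
P-positions are exactly the n with G(n) = 0.

0, 2, 4, 7, 14, 17, 19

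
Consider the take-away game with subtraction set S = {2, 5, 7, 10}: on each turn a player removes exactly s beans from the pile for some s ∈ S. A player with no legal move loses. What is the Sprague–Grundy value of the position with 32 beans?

n :  0  1  2  3  4  5  6  7  8  9 10 11 12 13 14 15 16 17 18 19 20 21 22 23 24 25 26 27 28 29 30 31 32
G :  0  0  1  1  0  2  1  3  2  2  3  3  0  0  1  1  0  2  1  3  2  2  3  3  0  0  1  1  0  2  1  3  2

2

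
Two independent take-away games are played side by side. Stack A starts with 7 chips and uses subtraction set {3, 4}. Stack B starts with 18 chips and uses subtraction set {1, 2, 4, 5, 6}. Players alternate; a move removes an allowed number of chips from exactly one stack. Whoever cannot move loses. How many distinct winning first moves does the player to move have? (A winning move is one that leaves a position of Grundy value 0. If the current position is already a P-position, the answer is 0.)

Stack A, S = {3, 4}:
n : 0 1 2 3 4 5 6 7
G : 0 0 0 1 1 1 2 0
G_A(7) = 0.
Stack B, S = {1, 2, 4, 5, 6}:
G(0) = 0
G(1) = mex{0} = 1
G(2) = mex{1,0} = 2
G(3) = mex{2,1} = 0
G(4) = mex{0,2,0} = 1
G(5) = mex{1,0,1,0} = 2
G(6) = mex{2,1,2,1,0} = 3
G(7) = mex{3,2,0,2,1} = 4
G(8) = mex{4,3,1,0,2} = 5
G(9) = mex{5,4,2,1,0} = 3
G(10) = mex{3,5,3,2,1} = 0
G(11) = mex{0,3,4,3,2} = 1
G(12) = mex{1,0,5,4,3} = 2
G(13) = mex{2,1,3,5,4} = 0
G(14) = mex{0,2,0,3,5} = 1
G(15) = mex{1,0,1,0,3} = 2
G(16) = mex{2,1,2,1,0} = 3
G(17) = mex{3,2,0,2,1} = 4
G(18) = mex{4,3,1,0,2} = 5
G_B(18) = 5.
Combined Grundy value = 0 ⊕ 5 = 5.
A winning move leaves total XOR = 0, i.e. changes one component's Grundy value g to g ⊕ X where X is the current total.
Stack A: need g' = 0⊕5 = 5. Options: 7−3→G=1, 7−4→G=1. Hits: 0.
Stack B: need g' = 5⊕5 = 0. Options: 18−1→G=4, 18−2→G=3, 18−4→G=1, 18−5→G=0, 18−6→G=2. Hits: 1.

1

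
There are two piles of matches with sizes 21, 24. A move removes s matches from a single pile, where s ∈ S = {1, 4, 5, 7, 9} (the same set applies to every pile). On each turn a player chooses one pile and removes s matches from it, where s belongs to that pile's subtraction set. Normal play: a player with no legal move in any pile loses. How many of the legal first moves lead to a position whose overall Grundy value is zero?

3

All piles use S = {1, 4, 5, 7, 9}:
G(0) = 0
G(1) = mex{0} = 1
G(2) = mex{1} = 0
G(3) = mex{0} = 1
G(4) = mex{1,0} = 2
G(5) = mex{2,1,0} = 3
G(6) = mex{3,0,1} = 2
G(7) = mex{2,1,0,0} = 3
G(8) = mex{3,2,1,1} = 0
G(9) = mex{0,3,2,0,0} = 1
G(10) = mex{1,2,3,1,1} = 0
G(11) = mex{0,3,2,2,0} = 1
G(12) = mex{1,0,3,3,1} = 2
G(13) = mex{2,1,0,2,2} = 3
G(14) = mex{3,0,1,3,3} = 2
G(15) = mex{2,1,0,0,2} = 3
G(16) = mex{3,2,1,1,3} = 0
G(17) = mex{0,3,2,0,0} = 1
G(18) = mex{1,2,3,1,1} = 0
G(19) = mex{0,3,2,2,0} = 1
G(20) = mex{1,0,3,3,1} = 2
G(21) = mex{2,1,0,2,2} = 3
G(22) = mex{3,0,1,3,3} = 2
G(23) = mex{2,1,0,0,2} = 3
G(24) = mex{3,2,1,1,3} = 0
Pile A: G(21) = 3.
Pile B: G(24) = 0.
Combined Grundy value = 3 ⊕ 0 = 3.
A winning move leaves total XOR = 0, i.e. changes one component's Grundy value g to g ⊕ X where X is the current total.
Pile A: need g' = 3⊕3 = 0. Options: 21−1→G=2, 21−4→G=1, 21−5→G=0, 21−7→G=2, 21−9→G=2. Hits: 1.
Pile B: need g' = 0⊕3 = 3. Options: 24−1→G=3, 24−4→G=2, 24−5→G=1, 24−7→G=1, 24−9→G=3. Hits: 2.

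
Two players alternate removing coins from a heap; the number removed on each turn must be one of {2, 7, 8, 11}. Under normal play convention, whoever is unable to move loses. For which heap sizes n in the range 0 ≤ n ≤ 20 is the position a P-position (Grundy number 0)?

n :  0  1  2  3  4  5  6  7  8  9 10 11 12 13 14 15 16 17 18 19 20
G :  0  0  1  1  0  0  1  1  2  2  0  3  1  2  0  3  1  4  2  0  0
P-positions are exactly the n with G(n) = 0.

0, 1, 4, 5, 10, 14, 19, 20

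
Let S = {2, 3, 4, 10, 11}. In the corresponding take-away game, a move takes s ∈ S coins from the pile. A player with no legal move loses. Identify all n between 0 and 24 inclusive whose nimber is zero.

G(0) = 0
G(1) = mex{} = 0
G(2) = mex{0} = 1
G(3) = mex{0,0} = 1
G(4) = mex{1,0,0} = 2
G(5) = mex{1,1,0} = 2
G(6) = mex{2,1,1} = 0
G(7) = mex{2,2,1} = 0
G(8) = mex{0,2,2} = 1
G(9) = mex{0,0,2} = 1
G(10) = mex{1,0,0,0} = 2
G(11) = mex{1,1,0,0,0} = 2
G(12) = mex{2,1,1,1,0} = 3
G(13) = mex{2,2,1,1,1} = 0
G(14) = mex{3,2,2,2,1} = 0
G(15) = mex{0,3,2,2,2} = 1
G(16) = mex{0,0,3,0,2} = 1
G(17) = mex{1,0,0,0,0} = 2
G(18) = mex{1,1,0,1,0} = 2
G(19) = mex{2,1,1,1,1} = 0
G(20) = mex{2,2,1,2,1} = 0
G(21) = mex{0,2,2,2,2} = 1
G(22) = mex{0,0,2,3,2} = 1
G(23) = mex{1,0,0,0,3} = 2
G(24) = mex{1,1,0,0,0} = 2
P-positions are exactly the n with G(n) = 0.

0, 1, 6, 7, 13, 14, 19, 20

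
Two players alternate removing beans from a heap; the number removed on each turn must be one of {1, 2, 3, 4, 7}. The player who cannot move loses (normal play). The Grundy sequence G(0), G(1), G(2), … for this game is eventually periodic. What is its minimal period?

G(0) = 0
G(1) = mex{0} = 1
G(2) = mex{1,0} = 2
G(3) = mex{2,1,0} = 3
G(4) = mex{3,2,1,0} = 4
G(5) = mex{4,3,2,1} = 0
G(6) = mex{0,4,3,2} = 1
G(7) = mex{1,0,4,3,0} = 2
G(8) = mex{2,1,0,4,1} = 3
G(9) = mex{3,2,1,0,2} = 4
G(10) = mex{4,3,2,1,3} = 0
G(11) = mex{0,4,3,2,4} = 1
G(12) = mex{1,0,4,3,0} = 2
G(13) = mex{2,1,0,4,1} = 3
G(14) = mex{3,2,1,0,2} = 4
G(n+5) = G(n) holds for n = 0,…,6 (a full window of length max(S) = 7), so the sequence is purely periodic with period 5.

5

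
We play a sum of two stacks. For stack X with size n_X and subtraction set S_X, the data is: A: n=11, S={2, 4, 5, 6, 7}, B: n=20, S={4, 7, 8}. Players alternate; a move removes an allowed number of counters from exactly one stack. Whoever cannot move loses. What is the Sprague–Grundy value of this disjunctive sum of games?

3

Stack A, S = {2, 4, 5, 6, 7}:
G(0) = 0
G(1) = mex{} = 0
G(2) = mex{0} = 1
G(3) = mex{0} = 1
G(4) = mex{1,0} = 2
G(5) = mex{1,0,0} = 2
G(6) = mex{2,1,0,0} = 3
G(7) = mex{2,1,1,0,0} = 3
G(8) = mex{3,2,1,1,0} = 4
G(9) = mex{3,2,2,1,1} = 0
G(10) = mex{4,3,2,2,1} = 0
G(11) = mex{0,3,3,2,2} = 1
G_A(11) = 1.
Stack B, S = {4, 7, 8}:
G(0) = 0
G(1) = mex{} = 0
G(2) = mex{} = 0
G(3) = mex{} = 0
G(4) = mex{0} = 1
G(5) = mex{0} = 1
G(6) = mex{0} = 1
G(7) = mex{0,0} = 1
G(8) = mex{1,0,0} = 2
G(9) = mex{1,0,0} = 2
G(10) = mex{1,0,0} = 2
G(11) = mex{1,1,0} = 2
G(12) = mex{2,1,1} = 0
G(13) = mex{2,1,1} = 0
G(14) = mex{2,1,1} = 0
G(15) = mex{2,2,1} = 0
G(16) = mex{0,2,2} = 1
G(17) = mex{0,2,2} = 1
G(18) = mex{0,2,2} = 1
G(19) = mex{0,0,2} = 1
G(20) = mex{1,0,0} = 2
G_B(20) = 2.
Combined Grundy value = 1 ⊕ 2 = 3.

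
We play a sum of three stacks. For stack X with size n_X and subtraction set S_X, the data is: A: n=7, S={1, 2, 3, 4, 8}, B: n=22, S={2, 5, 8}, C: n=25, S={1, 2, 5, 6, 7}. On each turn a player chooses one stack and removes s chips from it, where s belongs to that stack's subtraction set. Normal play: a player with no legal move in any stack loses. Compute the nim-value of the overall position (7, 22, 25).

Stack A, S = {1, 2, 3, 4, 8}:
G(0) = 0
G(1) = mex{0} = 1
G(2) = mex{1,0} = 2
G(3) = mex{2,1,0} = 3
G(4) = mex{3,2,1,0} = 4
G(5) = mex{4,3,2,1} = 0
G(6) = mex{0,4,3,2} = 1
G(7) = mex{1,0,4,3} = 2
G_A(7) = 2.
Stack B, S = {2, 5, 8}:
n :  0  1  2  3  4  5  6  7  8  9 10 11 12 13 14 15 16 17 18 19 20 21 22
G :  0  0  1  1  0  2  1  0  2  1  0  0  1  1  0  2  1  0  2  1  0  0  1
G_B(22) = 1.
Stack C, S = {1, 2, 5, 6, 7}:
G(0) = 0
G(1) = mex{0} = 1
G(2) = mex{1,0} = 2
G(3) = mex{2,1} = 0
G(4) = mex{0,2} = 1
G(5) = mex{1,0,0} = 2
G(6) = mex{2,1,1,0} = 3
G(7) = mex{3,2,2,1,0} = 4
G(8) = mex{4,3,0,2,1} = 5
G(9) = mex{5,4,1,0,2} = 3
G(10) = mex{3,5,2,1,0} = 4
G(11) = mex{4,3,3,2,1} = 0
G(12) = mex{0,4,4,3,2} = 1
G(13) = mex{1,0,5,4,3} = 2
G(14) = mex{2,1,3,5,4} = 0
G(15) = mex{0,2,4,3,5} = 1
G(16) = mex{1,0,0,4,3} = 2
G(17) = mex{2,1,1,0,4} = 3
G(18) = mex{3,2,2,1,0} = 4
G(19) = mex{4,3,0,2,1} = 5
G(20) = mex{5,4,1,0,2} = 3
G(21) = mex{3,5,2,1,0} = 4
G(22) = mex{4,3,3,2,1} = 0
G(23) = mex{0,4,4,3,2} = 1
G(24) = mex{1,0,5,4,3} = 2
G(25) = mex{2,1,3,5,4} = 0
G_C(25) = 0.
Combined Grundy value = 2 ⊕ 1 ⊕ 0 = 3.

3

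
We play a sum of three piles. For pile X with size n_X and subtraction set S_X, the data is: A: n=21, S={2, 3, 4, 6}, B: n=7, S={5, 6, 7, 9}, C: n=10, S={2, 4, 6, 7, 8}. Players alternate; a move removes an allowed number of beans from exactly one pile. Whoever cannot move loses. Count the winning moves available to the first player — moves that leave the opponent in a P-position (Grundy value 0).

3

Pile A, S = {2, 3, 4, 6}:
n :  0  1  2  3  4  5  6  7  8  9 10 11 12 13 14 15 16 17 18 19 20 21
G :  0  0  1  1  2  2  3  3  0  0  1  1  2  2  3  3  0  0  1  1  2  2
G_A(21) = 2.
Pile B, S = {5, 6, 7, 9}:
G(0) = 0
G(1) = mex{} = 0
G(2) = mex{} = 0
G(3) = mex{} = 0
G(4) = mex{} = 0
G(5) = mex{0} = 1
G(6) = mex{0,0} = 1
G(7) = mex{0,0,0} = 1
G_B(7) = 1.
Pile C, S = {2, 4, 6, 7, 8}:
G(0) = 0
G(1) = mex{} = 0
G(2) = mex{0} = 1
G(3) = mex{0} = 1
G(4) = mex{1,0} = 2
G(5) = mex{1,0} = 2
G(6) = mex{2,1,0} = 3
G(7) = mex{2,1,0,0} = 3
G(8) = mex{3,2,1,0,0} = 4
G(9) = mex{3,2,1,1,0} = 4
G(10) = mex{4,3,2,1,1} = 0
G_C(10) = 0.
Combined Grundy value = 2 ⊕ 1 ⊕ 0 = 3.
A winning move leaves total XOR = 0, i.e. changes one component's Grundy value g to g ⊕ X where X is the current total.
Pile A: need g' = 2⊕3 = 1. Options: 21−2→G=1, 21−3→G=1, 21−4→G=0, 21−6→G=3. Hits: 2.
Pile B: need g' = 1⊕3 = 2. Options: 7−5→G=0, 7−6→G=0, 7−7→G=0. Hits: 0.
Pile C: need g' = 0⊕3 = 3. Options: 10−2→G=4, 10−4→G=3, 10−6→G=2, 10−7→G=1, 10−8→G=1. Hits: 1.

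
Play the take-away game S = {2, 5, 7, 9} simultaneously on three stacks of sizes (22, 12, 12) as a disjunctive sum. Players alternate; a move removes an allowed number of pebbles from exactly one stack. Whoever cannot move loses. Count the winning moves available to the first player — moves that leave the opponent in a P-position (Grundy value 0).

All stacks use S = {2, 5, 7, 9}:
G(0) = 0
G(1) = mex{} = 0
G(2) = mex{0} = 1
G(3) = mex{0} = 1
G(4) = mex{1} = 0
G(5) = mex{1,0} = 2
G(6) = mex{0,0} = 1
G(7) = mex{2,1,0} = 3
G(8) = mex{1,1,0} = 2
G(9) = mex{3,0,1,0} = 2
G(10) = mex{2,2,1,0} = 3
G(11) = mex{2,1,0,1} = 3
G(12) = mex{3,3,2,1} = 0
G(13) = mex{3,2,1,0} = 4
G(14) = mex{0,2,3,2} = 1
G(15) = mex{4,3,2,1} = 0
G(16) = mex{1,3,2,3} = 0
G(17) = mex{0,0,3,2} = 1
G(18) = mex{0,4,3,2} = 1
G(19) = mex{1,1,0,3} = 2
G(20) = mex{1,0,4,3} = 2
G(21) = mex{2,0,1,0} = 3
G(22) = mex{2,1,0,4} = 3
Stack A: G(22) = 3.
Stack B: G(12) = 0.
Stack C: G(12) = 0.
Combined Grundy value = 3 ⊕ 0 ⊕ 0 = 3.
A winning move leaves total XOR = 0, i.e. changes one component's Grundy value g to g ⊕ X where X is the current total.
Stack A: need g' = 3⊕3 = 0. Options: 22−2→G=2, 22−5→G=1, 22−7→G=0, 22−9→G=4. Hits: 1.
Stack B: need g' = 0⊕3 = 3. Options: 12−2→G=3, 12−5→G=3, 12−7→G=2, 12−9→G=1. Hits: 2.
Stack C: need g' = 0⊕3 = 3. Options: 12−2→G=3, 12−5→G=3, 12−7→G=2, 12−9→G=1. Hits: 2.

5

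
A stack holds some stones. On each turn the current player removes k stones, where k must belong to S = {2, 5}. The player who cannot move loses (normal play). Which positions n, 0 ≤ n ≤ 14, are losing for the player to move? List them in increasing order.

G(0) = 0
G(1) = mex{} = 0
G(2) = mex{0} = 1
G(3) = mex{0} = 1
G(4) = mex{1} = 0
G(5) = mex{1,0} = 2
G(6) = mex{0,0} = 1
G(7) = mex{2,1} = 0
G(8) = mex{1,1} = 0
G(9) = mex{0,0} = 1
G(10) = mex{0,2} = 1
G(11) = mex{1,1} = 0
G(12) = mex{1,0} = 2
G(13) = mex{0,0} = 1
G(14) = mex{2,1} = 0
P-positions are exactly the n with G(n) = 0.

0, 1, 4, 7, 8, 11, 14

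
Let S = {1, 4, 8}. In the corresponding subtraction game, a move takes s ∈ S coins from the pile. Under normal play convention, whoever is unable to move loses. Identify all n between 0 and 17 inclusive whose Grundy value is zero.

n :  0  1  2  3  4  5  6  7  8  9 10 11 12 13 14 15 16 17
G :  0  1  0  1  2  0  1  0  1  2  3  2  0  1  0  1  2  0
P-positions are exactly the n with G(n) = 0.

0, 2, 5, 7, 12, 14, 17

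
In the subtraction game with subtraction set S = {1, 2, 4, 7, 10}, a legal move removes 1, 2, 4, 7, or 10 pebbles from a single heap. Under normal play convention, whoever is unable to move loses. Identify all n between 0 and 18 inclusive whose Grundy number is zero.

0, 3, 6, 9, 12, 15, 18

n :  0  1  2  3  4  5  6  7  8  9 10 11 12 13 14 15 16 17 18
G :  0  1  2  0  1  2  0  1  2  0  1  2  0  1  2  0  1  2  0
P-positions are exactly the n with G(n) = 0.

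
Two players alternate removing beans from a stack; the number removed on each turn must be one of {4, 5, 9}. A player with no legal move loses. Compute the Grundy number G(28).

0

n :  0  1  2  3  4  5  6  7  8  9 10 11 12 13 14 15 16 17 18 19 20 21 22 23 24 25 26 27 28
G :  0  0  0  0  1  1  1  1  2  2  2  2  3  0  0  0  0  1  1  1  1  2  2  2  2  3  0  0  0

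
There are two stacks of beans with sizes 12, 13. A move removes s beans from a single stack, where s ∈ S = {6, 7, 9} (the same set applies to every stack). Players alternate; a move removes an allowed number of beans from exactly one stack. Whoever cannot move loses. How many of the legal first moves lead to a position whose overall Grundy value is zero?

All stacks use S = {6, 7, 9}:
G(0) = 0
G(1) = mex{} = 0
G(2) = mex{} = 0
G(3) = mex{} = 0
G(4) = mex{} = 0
G(5) = mex{} = 0
G(6) = mex{0} = 1
G(7) = mex{0,0} = 1
G(8) = mex{0,0} = 1
G(9) = mex{0,0,0} = 1
G(10) = mex{0,0,0} = 1
G(11) = mex{0,0,0} = 1
G(12) = mex{1,0,0} = 2
G(13) = mex{1,1,0} = 2
Stack A: G(12) = 2.
Stack B: G(13) = 2.
Combined Grundy value = 2 ⊕ 2 = 0.
A winning move leaves total XOR = 0, i.e. changes one component's Grundy value g to g ⊕ X where X is the current total.
Stack A: target g' = 2⊕0 = 2, but every legal move changes the Grundy value (mex property), so 0 moves.
Stack B: target g' = 2⊕0 = 2, but every legal move changes the Grundy value (mex property), so 0 moves.

0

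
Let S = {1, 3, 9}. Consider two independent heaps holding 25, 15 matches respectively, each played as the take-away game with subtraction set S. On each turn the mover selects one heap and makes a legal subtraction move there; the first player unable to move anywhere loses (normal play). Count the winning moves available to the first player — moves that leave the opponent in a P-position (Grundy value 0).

0

All heaps use S = {1, 3, 9}:
n :  0  1  2  3  4  5  6  7  8  9 10 11 12 13 14 15 16 17 18 19 20 21 22 23 24 25
G :  0  1  0  1  0  1  0  1  0  1  0  1  0  1  0  1  0  1  0  1  0  1  0  1  0  1
Heap A: G(25) = 1.
Heap B: G(15) = 1.
Combined Grundy value = 1 ⊕ 1 = 0.
A winning move leaves total XOR = 0, i.e. changes one component's Grundy value g to g ⊕ X where X is the current total.
Heap A: target g' = 1⊕0 = 1, but every legal move changes the Grundy value (mex property), so 0 moves.
Heap B: target g' = 1⊕0 = 1, but every legal move changes the Grundy value (mex property), so 0 moves.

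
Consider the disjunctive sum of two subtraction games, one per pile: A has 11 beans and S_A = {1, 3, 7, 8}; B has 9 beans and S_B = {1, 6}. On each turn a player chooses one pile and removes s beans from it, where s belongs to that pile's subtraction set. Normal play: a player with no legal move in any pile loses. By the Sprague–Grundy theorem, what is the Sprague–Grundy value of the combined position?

3

Pile A, S = {1, 3, 7, 8}:
G(0) = 0
G(1) = mex{0} = 1
G(2) = mex{1} = 0
G(3) = mex{0,0} = 1
G(4) = mex{1,1} = 0
G(5) = mex{0,0} = 1
G(6) = mex{1,1} = 0
G(7) = mex{0,0,0} = 1
G(8) = mex{1,1,1,0} = 2
G(9) = mex{2,0,0,1} = 3
G(10) = mex{3,1,1,0} = 2
G(11) = mex{2,2,0,1} = 3
G_A(11) = 3.
Pile B, S = {1, 6}:
n : 0 1 2 3 4 5 6 7 8 9
G : 0 1 0 1 0 1 2 0 1 0
G_B(9) = 0.
Combined Grundy value = 3 ⊕ 0 = 3.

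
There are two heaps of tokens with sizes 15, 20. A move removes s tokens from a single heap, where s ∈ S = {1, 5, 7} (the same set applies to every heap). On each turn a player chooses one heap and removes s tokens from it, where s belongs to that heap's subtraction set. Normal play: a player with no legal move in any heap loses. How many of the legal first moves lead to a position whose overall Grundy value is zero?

6

All heaps use S = {1, 5, 7}:
n :  0  1  2  3  4  5  6  7  8  9 10 11 12 13 14 15 16 17 18 19 20
G :  0  1  0  1  0  1  0  1  0  1  0  1  0  1  0  1  0  1  0  1  0
Heap A: G(15) = 1.
Heap B: G(20) = 0.
Combined Grundy value = 1 ⊕ 0 = 1.
A winning move leaves total XOR = 0, i.e. changes one component's Grundy value g to g ⊕ X where X is the current total.
Heap A: need g' = 1⊕1 = 0. Options: 15−1→G=0, 15−5→G=0, 15−7→G=0. Hits: 3.
Heap B: need g' = 0⊕1 = 1. Options: 20−1→G=1, 20−5→G=1, 20−7→G=1. Hits: 3.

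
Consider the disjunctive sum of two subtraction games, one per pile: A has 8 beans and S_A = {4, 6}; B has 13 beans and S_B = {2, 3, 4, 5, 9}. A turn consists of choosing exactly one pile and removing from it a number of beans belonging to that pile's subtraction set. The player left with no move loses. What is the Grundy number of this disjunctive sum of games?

Pile A, S = {4, 6}:
G(0) = 0
G(1) = mex{} = 0
G(2) = mex{} = 0
G(3) = mex{} = 0
G(4) = mex{0} = 1
G(5) = mex{0} = 1
G(6) = mex{0,0} = 1
G(7) = mex{0,0} = 1
G(8) = mex{1,0} = 2
G_A(8) = 2.
Pile B, S = {2, 3, 4, 5, 9}:
G(0) = 0
G(1) = mex{} = 0
G(2) = mex{0} = 1
G(3) = mex{0,0} = 1
G(4) = mex{1,0,0} = 2
G(5) = mex{1,1,0,0} = 2
G(6) = mex{2,1,1,0} = 3
G(7) = mex{2,2,1,1} = 0
G(8) = mex{3,2,2,1} = 0
G(9) = mex{0,3,2,2,0} = 1
G(10) = mex{0,0,3,2,0} = 1
G(11) = mex{1,0,0,3,1} = 2
G(12) = mex{1,1,0,0,1} = 2
G(13) = mex{2,1,1,0,2} = 3
G_B(13) = 3.
Combined Grundy value = 2 ⊕ 3 = 1.

1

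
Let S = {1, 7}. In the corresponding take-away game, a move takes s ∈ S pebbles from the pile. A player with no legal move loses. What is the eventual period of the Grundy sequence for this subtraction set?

2

G(0) = 0
G(1) = mex{0} = 1
G(2) = mex{1} = 0
G(3) = mex{0} = 1
G(4) = mex{1} = 0
G(5) = mex{0} = 1
G(6) = mex{1} = 0
G(7) = mex{0,0} = 1
G(8) = mex{1,1} = 0
G(9) = mex{0,0} = 1
G(10) = mex{1,1} = 0
G(11) = mex{0,0} = 1
G(12) = mex{1,1} = 0
G(13) = mex{0,0} = 1
G(14) = mex{1,1} = 0
G(n+2) = G(n) holds for n = 0,…,6 (a full window of length max(S) = 7), so the sequence is purely periodic with period 2.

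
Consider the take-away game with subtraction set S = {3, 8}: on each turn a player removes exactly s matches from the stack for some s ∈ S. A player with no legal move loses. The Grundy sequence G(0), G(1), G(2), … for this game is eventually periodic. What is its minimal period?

11

n :  0  1  2  3  4  5  6  7  8  9 10 11 12 13 14 15 16 17 18 19 20 21 22 23
G :  0  0  0  1  1  1  0  0  2  1  1  0  0  0  1  1  1  0  0  2  1  1  0  0
G(n+11) = G(n) holds for n = 0,…,7 (a full window of length max(S) = 8), so the sequence is purely periodic with period 11.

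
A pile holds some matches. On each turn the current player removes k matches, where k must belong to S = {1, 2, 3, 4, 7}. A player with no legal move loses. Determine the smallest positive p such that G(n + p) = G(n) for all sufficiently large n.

G(0) = 0
G(1) = mex{0} = 1
G(2) = mex{1,0} = 2
G(3) = mex{2,1,0} = 3
G(4) = mex{3,2,1,0} = 4
G(5) = mex{4,3,2,1} = 0
G(6) = mex{0,4,3,2} = 1
G(7) = mex{1,0,4,3,0} = 2
G(8) = mex{2,1,0,4,1} = 3
G(9) = mex{3,2,1,0,2} = 4
G(10) = mex{4,3,2,1,3} = 0
G(11) = mex{0,4,3,2,4} = 1
G(12) = mex{1,0,4,3,0} = 2
G(13) = mex{2,1,0,4,1} = 3
G(14) = mex{3,2,1,0,2} = 4
G(n+5) = G(n) holds for n = 0,…,6 (a full window of length max(S) = 7), so the sequence is purely periodic with period 5.

5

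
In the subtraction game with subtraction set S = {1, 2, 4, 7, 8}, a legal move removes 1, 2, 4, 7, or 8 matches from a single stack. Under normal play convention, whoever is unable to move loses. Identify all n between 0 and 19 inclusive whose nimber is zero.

0, 3, 6, 9, 12, 15, 18

n :  0  1  2  3  4  5  6  7  8  9 10 11 12 13 14 15 16 17 18 19
G :  0  1  2  0  1  2  0  1  2  0  1  2  0  1  2  0  1  2  0  1
P-positions are exactly the n with G(n) = 0.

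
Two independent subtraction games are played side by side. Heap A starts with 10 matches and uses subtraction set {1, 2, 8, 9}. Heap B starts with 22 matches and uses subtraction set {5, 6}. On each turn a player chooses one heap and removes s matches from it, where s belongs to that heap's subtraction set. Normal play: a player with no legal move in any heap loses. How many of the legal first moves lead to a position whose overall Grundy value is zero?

0

Heap A, S = {1, 2, 8, 9}:
G(0) = 0
G(1) = mex{0} = 1
G(2) = mex{1,0} = 2
G(3) = mex{2,1} = 0
G(4) = mex{0,2} = 1
G(5) = mex{1,0} = 2
G(6) = mex{2,1} = 0
G(7) = mex{0,2} = 1
G(8) = mex{1,0,0} = 2
G(9) = mex{2,1,1,0} = 3
G(10) = mex{3,2,2,1} = 0
G_A(10) = 0.
Heap B, S = {5, 6}:
G(0) = 0
G(1) = mex{} = 0
G(2) = mex{} = 0
G(3) = mex{} = 0
G(4) = mex{} = 0
G(5) = mex{0} = 1
G(6) = mex{0,0} = 1
G(7) = mex{0,0} = 1
G(8) = mex{0,0} = 1
G(9) = mex{0,0} = 1
G(10) = mex{1,0} = 2
G(11) = mex{1,1} = 0
G(12) = mex{1,1} = 0
G(13) = mex{1,1} = 0
G(14) = mex{1,1} = 0
G(15) = mex{2,1} = 0
G(16) = mex{0,2} = 1
G(17) = mex{0,0} = 1
G(18) = mex{0,0} = 1
G(19) = mex{0,0} = 1
G(20) = mex{0,0} = 1
G(21) = mex{1,0} = 2
G(22) = mex{1,1} = 0
G_B(22) = 0.
Combined Grundy value = 0 ⊕ 0 = 0.
A winning move leaves total XOR = 0, i.e. changes one component's Grundy value g to g ⊕ X where X is the current total.
Heap A: target g' = 0⊕0 = 0, but every legal move changes the Grundy value (mex property), so 0 moves.
Heap B: target g' = 0⊕0 = 0, but every legal move changes the Grundy value (mex property), so 0 moves.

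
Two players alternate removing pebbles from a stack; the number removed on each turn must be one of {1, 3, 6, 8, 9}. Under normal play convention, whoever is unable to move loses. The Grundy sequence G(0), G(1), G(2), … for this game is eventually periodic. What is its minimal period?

G(0) = 0
G(1) = mex{0} = 1
G(2) = mex{1} = 0
G(3) = mex{0,0} = 1
G(4) = mex{1,1} = 0
G(5) = mex{0,0} = 1
G(6) = mex{1,1,0} = 2
G(7) = mex{2,0,1} = 3
G(8) = mex{3,1,0,0} = 2
G(9) = mex{2,2,1,1,0} = 3
G(10) = mex{3,3,0,0,1} = 2
G(11) = mex{2,2,1,1,0} = 3
G(12) = mex{3,3,2,0,1} = 4
G(13) = mex{4,2,3,1,0} = 5
G(14) = mex{5,3,2,2,1} = 0
G(15) = mex{0,4,3,3,2} = 1
G(16) = mex{1,5,2,2,3} = 0
G(17) = mex{0,0,3,3,2} = 1
G(18) = mex{1,1,4,2,3} = 0
G(19) = mex{0,0,5,3,2} = 1
G(20) = mex{1,1,0,4,3} = 2
G(21) = mex{2,0,1,5,4} = 3
G(22) = mex{3,1,0,0,5} = 2
G(23) = mex{2,2,1,1,0} = 3
G(24) = mex{3,3,0,0,1} = 2
G(25) = mex{2,2,1,1,0} = 3
G(26) = mex{3,3,2,0,1} = 4
G(27) = mex{4,2,3,1,0} = 5
G(28) = mex{5,3,2,2,1} = 0
G(29) = mex{0,4,3,3,2} = 1
G(n+14) = G(n) holds for n = 0,…,8 (a full window of length max(S) = 9), so the sequence is purely periodic with period 14.

14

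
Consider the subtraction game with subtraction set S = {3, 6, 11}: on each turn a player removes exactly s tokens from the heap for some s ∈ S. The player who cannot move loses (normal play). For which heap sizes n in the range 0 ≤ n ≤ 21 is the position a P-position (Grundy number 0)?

0, 1, 2, 9, 10, 14, 18, 19

n :  0  1  2  3  4  5  6  7  8  9 10 11 12 13 14 15 16 17 18 19 20 21
G :  0  0  0  1  1  1  2  2  2  0  0  3  1  1  0  2  2  1  0  0  2  1
P-positions are exactly the n with G(n) = 0.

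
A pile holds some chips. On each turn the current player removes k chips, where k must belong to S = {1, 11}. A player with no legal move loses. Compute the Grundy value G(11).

n :  0  1  2  3  4  5  6  7  8  9 10 11
G :  0  1  0  1  0  1  0  1  0  1  0  1

1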